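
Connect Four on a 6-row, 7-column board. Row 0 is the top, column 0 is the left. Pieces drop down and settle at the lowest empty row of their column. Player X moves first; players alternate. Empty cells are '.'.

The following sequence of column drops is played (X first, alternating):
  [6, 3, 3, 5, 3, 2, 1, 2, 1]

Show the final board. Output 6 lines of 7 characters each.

Answer: .......
.......
.......
...X...
.XOX...
.XOO.OX

Derivation:
Move 1: X drops in col 6, lands at row 5
Move 2: O drops in col 3, lands at row 5
Move 3: X drops in col 3, lands at row 4
Move 4: O drops in col 5, lands at row 5
Move 5: X drops in col 3, lands at row 3
Move 6: O drops in col 2, lands at row 5
Move 7: X drops in col 1, lands at row 5
Move 8: O drops in col 2, lands at row 4
Move 9: X drops in col 1, lands at row 4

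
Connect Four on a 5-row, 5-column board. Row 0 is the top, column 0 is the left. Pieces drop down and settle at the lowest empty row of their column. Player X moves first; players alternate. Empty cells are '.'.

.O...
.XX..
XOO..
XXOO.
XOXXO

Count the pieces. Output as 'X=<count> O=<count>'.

X=8 O=7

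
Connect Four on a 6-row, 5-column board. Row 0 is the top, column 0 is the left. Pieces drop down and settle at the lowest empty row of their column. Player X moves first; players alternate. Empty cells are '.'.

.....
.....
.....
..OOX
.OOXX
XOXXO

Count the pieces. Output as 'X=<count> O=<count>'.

X=6 O=6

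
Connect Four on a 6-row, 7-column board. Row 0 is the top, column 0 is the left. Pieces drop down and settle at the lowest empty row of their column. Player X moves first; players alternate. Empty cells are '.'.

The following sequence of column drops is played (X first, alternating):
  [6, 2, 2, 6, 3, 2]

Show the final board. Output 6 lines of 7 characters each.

Answer: .......
.......
.......
..O....
..X...O
..OX..X

Derivation:
Move 1: X drops in col 6, lands at row 5
Move 2: O drops in col 2, lands at row 5
Move 3: X drops in col 2, lands at row 4
Move 4: O drops in col 6, lands at row 4
Move 5: X drops in col 3, lands at row 5
Move 6: O drops in col 2, lands at row 3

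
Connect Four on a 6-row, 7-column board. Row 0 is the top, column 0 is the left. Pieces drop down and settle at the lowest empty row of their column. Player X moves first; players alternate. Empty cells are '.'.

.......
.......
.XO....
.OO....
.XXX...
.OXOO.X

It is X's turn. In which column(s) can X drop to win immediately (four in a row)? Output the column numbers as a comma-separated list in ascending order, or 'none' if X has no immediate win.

col 0: drop X → no win
col 1: drop X → no win
col 2: drop X → no win
col 3: drop X → no win
col 4: drop X → WIN!
col 5: drop X → no win
col 6: drop X → no win

Answer: 4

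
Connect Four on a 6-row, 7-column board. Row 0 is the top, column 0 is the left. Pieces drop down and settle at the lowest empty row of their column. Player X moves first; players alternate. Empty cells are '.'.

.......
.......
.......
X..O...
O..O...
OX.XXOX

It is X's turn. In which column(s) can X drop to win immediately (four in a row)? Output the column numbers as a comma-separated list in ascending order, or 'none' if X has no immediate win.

col 0: drop X → no win
col 1: drop X → no win
col 2: drop X → WIN!
col 3: drop X → no win
col 4: drop X → no win
col 5: drop X → no win
col 6: drop X → no win

Answer: 2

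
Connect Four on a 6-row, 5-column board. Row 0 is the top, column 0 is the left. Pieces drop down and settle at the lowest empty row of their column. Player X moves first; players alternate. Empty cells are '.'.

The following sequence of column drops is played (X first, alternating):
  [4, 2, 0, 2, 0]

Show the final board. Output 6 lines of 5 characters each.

Move 1: X drops in col 4, lands at row 5
Move 2: O drops in col 2, lands at row 5
Move 3: X drops in col 0, lands at row 5
Move 4: O drops in col 2, lands at row 4
Move 5: X drops in col 0, lands at row 4

Answer: .....
.....
.....
.....
X.O..
X.O.X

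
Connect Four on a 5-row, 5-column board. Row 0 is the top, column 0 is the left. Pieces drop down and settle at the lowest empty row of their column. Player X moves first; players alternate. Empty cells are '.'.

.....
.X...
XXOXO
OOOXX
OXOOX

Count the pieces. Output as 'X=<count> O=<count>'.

X=8 O=8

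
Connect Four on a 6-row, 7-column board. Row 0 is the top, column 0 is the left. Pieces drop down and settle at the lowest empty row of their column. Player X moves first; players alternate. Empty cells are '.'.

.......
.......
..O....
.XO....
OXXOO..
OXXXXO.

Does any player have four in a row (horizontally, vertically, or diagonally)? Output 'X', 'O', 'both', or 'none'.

X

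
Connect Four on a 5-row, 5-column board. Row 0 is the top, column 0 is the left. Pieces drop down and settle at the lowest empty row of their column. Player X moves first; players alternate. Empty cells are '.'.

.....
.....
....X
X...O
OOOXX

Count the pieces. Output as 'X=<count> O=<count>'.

X=4 O=4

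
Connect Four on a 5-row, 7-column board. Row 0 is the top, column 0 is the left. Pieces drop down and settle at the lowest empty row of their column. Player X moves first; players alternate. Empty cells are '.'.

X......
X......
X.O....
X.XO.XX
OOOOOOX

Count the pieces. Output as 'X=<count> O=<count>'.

X=8 O=8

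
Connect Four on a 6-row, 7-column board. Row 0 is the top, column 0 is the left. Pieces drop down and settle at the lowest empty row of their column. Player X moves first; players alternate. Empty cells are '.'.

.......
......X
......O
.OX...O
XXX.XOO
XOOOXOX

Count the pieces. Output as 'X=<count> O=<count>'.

X=9 O=9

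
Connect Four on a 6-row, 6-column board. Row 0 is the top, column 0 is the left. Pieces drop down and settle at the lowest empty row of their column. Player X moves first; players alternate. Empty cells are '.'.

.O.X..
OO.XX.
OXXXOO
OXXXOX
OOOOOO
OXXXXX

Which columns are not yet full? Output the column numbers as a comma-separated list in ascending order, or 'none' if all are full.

Answer: 0,2,4,5

Derivation:
col 0: top cell = '.' → open
col 1: top cell = 'O' → FULL
col 2: top cell = '.' → open
col 3: top cell = 'X' → FULL
col 4: top cell = '.' → open
col 5: top cell = '.' → open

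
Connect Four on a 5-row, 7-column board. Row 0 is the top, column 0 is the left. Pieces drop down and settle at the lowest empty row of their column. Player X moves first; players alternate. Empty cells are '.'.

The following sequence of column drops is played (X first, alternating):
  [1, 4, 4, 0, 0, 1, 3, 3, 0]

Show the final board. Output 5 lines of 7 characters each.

Answer: .......
.......
X......
XO.OX..
OX.XO..

Derivation:
Move 1: X drops in col 1, lands at row 4
Move 2: O drops in col 4, lands at row 4
Move 3: X drops in col 4, lands at row 3
Move 4: O drops in col 0, lands at row 4
Move 5: X drops in col 0, lands at row 3
Move 6: O drops in col 1, lands at row 3
Move 7: X drops in col 3, lands at row 4
Move 8: O drops in col 3, lands at row 3
Move 9: X drops in col 0, lands at row 2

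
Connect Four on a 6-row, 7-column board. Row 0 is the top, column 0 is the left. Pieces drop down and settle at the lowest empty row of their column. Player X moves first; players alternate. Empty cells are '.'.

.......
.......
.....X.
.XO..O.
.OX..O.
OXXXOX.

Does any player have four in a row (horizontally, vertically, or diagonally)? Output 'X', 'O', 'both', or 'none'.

none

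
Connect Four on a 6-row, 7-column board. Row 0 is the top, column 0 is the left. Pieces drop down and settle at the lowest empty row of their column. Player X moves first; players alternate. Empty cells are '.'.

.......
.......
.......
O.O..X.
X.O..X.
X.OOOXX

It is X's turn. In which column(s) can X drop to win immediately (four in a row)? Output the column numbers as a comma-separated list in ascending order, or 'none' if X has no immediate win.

col 0: drop X → no win
col 1: drop X → no win
col 2: drop X → no win
col 3: drop X → no win
col 4: drop X → no win
col 5: drop X → WIN!
col 6: drop X → no win

Answer: 5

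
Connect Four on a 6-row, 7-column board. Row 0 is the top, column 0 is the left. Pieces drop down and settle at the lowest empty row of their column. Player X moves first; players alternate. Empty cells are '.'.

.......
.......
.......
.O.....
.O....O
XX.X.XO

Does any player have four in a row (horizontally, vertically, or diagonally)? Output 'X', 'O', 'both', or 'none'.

none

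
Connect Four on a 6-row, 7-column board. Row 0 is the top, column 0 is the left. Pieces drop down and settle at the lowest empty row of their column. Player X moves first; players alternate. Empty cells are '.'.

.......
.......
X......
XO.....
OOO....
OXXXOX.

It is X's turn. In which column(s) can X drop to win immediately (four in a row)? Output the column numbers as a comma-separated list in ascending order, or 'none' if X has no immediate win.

col 0: drop X → no win
col 1: drop X → no win
col 2: drop X → no win
col 3: drop X → no win
col 4: drop X → no win
col 5: drop X → no win
col 6: drop X → no win

Answer: none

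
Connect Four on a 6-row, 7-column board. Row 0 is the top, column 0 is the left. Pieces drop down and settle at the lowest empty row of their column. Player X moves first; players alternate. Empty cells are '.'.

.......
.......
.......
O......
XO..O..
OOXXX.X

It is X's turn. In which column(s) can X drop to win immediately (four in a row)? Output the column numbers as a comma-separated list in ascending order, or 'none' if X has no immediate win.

col 0: drop X → no win
col 1: drop X → no win
col 2: drop X → no win
col 3: drop X → no win
col 4: drop X → no win
col 5: drop X → WIN!
col 6: drop X → no win

Answer: 5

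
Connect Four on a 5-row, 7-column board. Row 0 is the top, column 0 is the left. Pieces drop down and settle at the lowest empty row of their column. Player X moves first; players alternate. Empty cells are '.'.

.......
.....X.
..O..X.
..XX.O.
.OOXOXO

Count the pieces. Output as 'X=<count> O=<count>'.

X=6 O=6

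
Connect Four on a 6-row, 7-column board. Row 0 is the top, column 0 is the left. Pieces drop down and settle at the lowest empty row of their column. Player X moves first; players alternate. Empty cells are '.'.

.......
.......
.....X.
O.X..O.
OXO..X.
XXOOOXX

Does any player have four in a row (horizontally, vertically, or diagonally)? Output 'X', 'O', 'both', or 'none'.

none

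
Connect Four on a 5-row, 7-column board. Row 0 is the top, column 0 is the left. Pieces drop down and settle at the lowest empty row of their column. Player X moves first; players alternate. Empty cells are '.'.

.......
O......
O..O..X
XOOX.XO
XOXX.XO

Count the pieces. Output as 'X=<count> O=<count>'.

X=8 O=8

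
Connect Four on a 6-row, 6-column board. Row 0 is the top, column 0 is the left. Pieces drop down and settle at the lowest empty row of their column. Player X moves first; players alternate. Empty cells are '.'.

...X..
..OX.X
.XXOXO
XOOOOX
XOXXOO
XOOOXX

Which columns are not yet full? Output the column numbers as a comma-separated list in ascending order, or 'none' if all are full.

col 0: top cell = '.' → open
col 1: top cell = '.' → open
col 2: top cell = '.' → open
col 3: top cell = 'X' → FULL
col 4: top cell = '.' → open
col 5: top cell = '.' → open

Answer: 0,1,2,4,5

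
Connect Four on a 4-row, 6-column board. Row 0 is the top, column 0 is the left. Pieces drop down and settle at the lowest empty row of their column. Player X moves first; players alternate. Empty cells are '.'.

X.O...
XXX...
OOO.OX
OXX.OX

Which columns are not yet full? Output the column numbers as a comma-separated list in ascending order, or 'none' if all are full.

Answer: 1,3,4,5

Derivation:
col 0: top cell = 'X' → FULL
col 1: top cell = '.' → open
col 2: top cell = 'O' → FULL
col 3: top cell = '.' → open
col 4: top cell = '.' → open
col 5: top cell = '.' → open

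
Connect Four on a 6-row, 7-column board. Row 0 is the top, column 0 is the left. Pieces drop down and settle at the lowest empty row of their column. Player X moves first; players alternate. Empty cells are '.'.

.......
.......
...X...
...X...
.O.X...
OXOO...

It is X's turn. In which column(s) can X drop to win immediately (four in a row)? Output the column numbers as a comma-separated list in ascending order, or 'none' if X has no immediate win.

col 0: drop X → no win
col 1: drop X → no win
col 2: drop X → no win
col 3: drop X → WIN!
col 4: drop X → no win
col 5: drop X → no win
col 6: drop X → no win

Answer: 3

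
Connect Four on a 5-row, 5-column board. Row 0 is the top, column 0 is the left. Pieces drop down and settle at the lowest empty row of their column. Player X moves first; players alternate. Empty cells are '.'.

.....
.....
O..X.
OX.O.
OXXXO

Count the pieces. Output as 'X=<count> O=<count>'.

X=5 O=5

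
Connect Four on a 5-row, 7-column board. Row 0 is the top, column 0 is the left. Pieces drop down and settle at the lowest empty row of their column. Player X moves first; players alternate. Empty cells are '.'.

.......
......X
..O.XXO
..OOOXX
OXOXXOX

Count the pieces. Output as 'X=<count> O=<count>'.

X=9 O=8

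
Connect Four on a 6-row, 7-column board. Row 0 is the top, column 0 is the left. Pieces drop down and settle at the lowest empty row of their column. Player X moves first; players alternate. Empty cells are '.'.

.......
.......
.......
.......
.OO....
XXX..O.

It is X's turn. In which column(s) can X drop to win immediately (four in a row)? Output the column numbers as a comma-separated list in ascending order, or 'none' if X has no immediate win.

col 0: drop X → no win
col 1: drop X → no win
col 2: drop X → no win
col 3: drop X → WIN!
col 4: drop X → no win
col 5: drop X → no win
col 6: drop X → no win

Answer: 3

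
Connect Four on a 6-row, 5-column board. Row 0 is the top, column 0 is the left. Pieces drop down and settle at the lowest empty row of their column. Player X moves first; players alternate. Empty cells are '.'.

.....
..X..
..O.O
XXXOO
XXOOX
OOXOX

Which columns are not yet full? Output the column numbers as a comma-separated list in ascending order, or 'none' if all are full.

Answer: 0,1,2,3,4

Derivation:
col 0: top cell = '.' → open
col 1: top cell = '.' → open
col 2: top cell = '.' → open
col 3: top cell = '.' → open
col 4: top cell = '.' → open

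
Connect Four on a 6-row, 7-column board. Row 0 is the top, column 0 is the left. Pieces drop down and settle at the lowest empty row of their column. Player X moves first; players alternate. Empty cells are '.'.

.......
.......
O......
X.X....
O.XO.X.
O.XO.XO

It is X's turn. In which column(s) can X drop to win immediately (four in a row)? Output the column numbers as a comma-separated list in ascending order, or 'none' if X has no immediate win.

Answer: 2

Derivation:
col 0: drop X → no win
col 1: drop X → no win
col 2: drop X → WIN!
col 3: drop X → no win
col 4: drop X → no win
col 5: drop X → no win
col 6: drop X → no win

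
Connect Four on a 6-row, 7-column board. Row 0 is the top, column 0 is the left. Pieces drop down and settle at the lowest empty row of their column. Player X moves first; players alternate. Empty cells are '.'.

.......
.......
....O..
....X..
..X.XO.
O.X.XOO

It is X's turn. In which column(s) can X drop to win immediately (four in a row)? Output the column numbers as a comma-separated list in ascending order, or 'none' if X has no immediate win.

col 0: drop X → no win
col 1: drop X → no win
col 2: drop X → no win
col 3: drop X → no win
col 4: drop X → no win
col 5: drop X → no win
col 6: drop X → no win

Answer: none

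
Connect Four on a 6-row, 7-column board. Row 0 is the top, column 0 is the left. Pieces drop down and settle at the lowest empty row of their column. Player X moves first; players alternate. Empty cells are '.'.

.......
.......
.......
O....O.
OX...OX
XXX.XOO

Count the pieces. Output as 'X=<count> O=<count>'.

X=6 O=6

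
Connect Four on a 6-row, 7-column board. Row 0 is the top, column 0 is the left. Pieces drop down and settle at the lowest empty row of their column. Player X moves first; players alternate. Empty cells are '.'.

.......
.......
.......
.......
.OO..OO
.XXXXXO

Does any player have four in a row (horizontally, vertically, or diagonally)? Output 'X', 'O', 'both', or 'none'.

X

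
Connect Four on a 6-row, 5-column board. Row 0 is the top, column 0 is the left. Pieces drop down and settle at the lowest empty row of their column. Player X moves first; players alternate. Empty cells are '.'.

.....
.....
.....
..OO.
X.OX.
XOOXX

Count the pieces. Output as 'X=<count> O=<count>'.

X=5 O=5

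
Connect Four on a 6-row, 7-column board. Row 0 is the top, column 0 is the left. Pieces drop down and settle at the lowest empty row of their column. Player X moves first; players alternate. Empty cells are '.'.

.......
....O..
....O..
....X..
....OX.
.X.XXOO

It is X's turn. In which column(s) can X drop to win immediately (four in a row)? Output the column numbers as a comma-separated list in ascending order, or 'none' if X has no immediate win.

Answer: 2

Derivation:
col 0: drop X → no win
col 1: drop X → no win
col 2: drop X → WIN!
col 3: drop X → no win
col 4: drop X → no win
col 5: drop X → no win
col 6: drop X → no win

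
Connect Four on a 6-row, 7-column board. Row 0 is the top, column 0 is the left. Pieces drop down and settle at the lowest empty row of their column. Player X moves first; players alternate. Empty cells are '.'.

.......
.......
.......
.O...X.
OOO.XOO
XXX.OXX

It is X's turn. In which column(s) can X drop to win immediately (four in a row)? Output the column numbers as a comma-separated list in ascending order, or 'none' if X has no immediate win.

col 0: drop X → no win
col 1: drop X → no win
col 2: drop X → no win
col 3: drop X → WIN!
col 4: drop X → no win
col 5: drop X → no win
col 6: drop X → no win

Answer: 3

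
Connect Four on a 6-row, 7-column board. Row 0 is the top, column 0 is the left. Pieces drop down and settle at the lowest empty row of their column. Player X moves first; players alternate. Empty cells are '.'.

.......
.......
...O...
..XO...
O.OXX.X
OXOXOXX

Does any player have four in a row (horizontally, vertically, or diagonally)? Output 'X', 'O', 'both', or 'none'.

none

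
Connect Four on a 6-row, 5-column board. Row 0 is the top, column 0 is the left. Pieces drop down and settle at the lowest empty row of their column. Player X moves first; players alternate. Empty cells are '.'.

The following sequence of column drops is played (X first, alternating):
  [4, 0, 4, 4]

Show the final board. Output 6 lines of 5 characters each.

Move 1: X drops in col 4, lands at row 5
Move 2: O drops in col 0, lands at row 5
Move 3: X drops in col 4, lands at row 4
Move 4: O drops in col 4, lands at row 3

Answer: .....
.....
.....
....O
....X
O...X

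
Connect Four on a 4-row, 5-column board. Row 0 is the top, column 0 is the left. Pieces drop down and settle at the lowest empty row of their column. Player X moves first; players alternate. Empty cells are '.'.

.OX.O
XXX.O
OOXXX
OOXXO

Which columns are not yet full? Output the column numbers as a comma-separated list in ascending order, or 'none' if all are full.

Answer: 0,3

Derivation:
col 0: top cell = '.' → open
col 1: top cell = 'O' → FULL
col 2: top cell = 'X' → FULL
col 3: top cell = '.' → open
col 4: top cell = 'O' → FULL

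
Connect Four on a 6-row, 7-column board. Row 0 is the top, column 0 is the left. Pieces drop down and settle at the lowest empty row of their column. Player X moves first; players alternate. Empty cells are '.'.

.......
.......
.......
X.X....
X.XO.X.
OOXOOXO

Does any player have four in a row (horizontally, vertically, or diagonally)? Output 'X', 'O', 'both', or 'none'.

none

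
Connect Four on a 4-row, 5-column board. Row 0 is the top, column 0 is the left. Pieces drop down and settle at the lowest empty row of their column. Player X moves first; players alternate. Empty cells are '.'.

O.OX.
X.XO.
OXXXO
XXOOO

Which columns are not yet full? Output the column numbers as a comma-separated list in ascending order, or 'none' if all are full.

col 0: top cell = 'O' → FULL
col 1: top cell = '.' → open
col 2: top cell = 'O' → FULL
col 3: top cell = 'X' → FULL
col 4: top cell = '.' → open

Answer: 1,4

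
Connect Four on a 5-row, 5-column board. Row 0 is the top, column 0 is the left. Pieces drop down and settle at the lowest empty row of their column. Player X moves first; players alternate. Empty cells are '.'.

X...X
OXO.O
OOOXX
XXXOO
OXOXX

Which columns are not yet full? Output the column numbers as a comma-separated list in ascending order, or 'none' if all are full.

col 0: top cell = 'X' → FULL
col 1: top cell = '.' → open
col 2: top cell = '.' → open
col 3: top cell = '.' → open
col 4: top cell = 'X' → FULL

Answer: 1,2,3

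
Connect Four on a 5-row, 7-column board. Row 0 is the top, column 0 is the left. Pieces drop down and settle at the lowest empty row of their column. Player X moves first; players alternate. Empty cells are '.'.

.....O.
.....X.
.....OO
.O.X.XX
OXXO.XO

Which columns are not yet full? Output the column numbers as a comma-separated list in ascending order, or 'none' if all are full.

Answer: 0,1,2,3,4,6

Derivation:
col 0: top cell = '.' → open
col 1: top cell = '.' → open
col 2: top cell = '.' → open
col 3: top cell = '.' → open
col 4: top cell = '.' → open
col 5: top cell = 'O' → FULL
col 6: top cell = '.' → open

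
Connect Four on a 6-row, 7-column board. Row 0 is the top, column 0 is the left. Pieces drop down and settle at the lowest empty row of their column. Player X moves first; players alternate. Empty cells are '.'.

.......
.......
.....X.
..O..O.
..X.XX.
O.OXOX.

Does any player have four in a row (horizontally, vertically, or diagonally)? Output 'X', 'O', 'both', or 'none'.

none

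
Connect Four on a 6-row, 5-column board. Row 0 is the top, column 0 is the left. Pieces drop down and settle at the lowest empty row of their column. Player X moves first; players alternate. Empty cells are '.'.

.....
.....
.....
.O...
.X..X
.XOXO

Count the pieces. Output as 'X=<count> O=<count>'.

X=4 O=3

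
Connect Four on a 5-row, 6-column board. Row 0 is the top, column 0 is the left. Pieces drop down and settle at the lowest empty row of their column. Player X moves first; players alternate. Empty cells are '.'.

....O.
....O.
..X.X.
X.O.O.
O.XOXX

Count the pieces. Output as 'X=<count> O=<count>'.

X=6 O=6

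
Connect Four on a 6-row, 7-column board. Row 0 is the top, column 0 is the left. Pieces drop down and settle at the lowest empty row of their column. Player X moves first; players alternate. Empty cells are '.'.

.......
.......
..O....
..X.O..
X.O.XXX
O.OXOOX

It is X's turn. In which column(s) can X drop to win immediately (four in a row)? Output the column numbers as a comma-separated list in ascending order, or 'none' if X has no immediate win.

Answer: 3

Derivation:
col 0: drop X → no win
col 1: drop X → no win
col 2: drop X → no win
col 3: drop X → WIN!
col 4: drop X → no win
col 5: drop X → no win
col 6: drop X → no win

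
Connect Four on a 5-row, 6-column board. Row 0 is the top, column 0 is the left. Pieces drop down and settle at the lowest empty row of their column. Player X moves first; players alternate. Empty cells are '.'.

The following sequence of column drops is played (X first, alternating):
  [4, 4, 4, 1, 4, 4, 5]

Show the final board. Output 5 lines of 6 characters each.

Answer: ....O.
....X.
....X.
....O.
.O..XX

Derivation:
Move 1: X drops in col 4, lands at row 4
Move 2: O drops in col 4, lands at row 3
Move 3: X drops in col 4, lands at row 2
Move 4: O drops in col 1, lands at row 4
Move 5: X drops in col 4, lands at row 1
Move 6: O drops in col 4, lands at row 0
Move 7: X drops in col 5, lands at row 4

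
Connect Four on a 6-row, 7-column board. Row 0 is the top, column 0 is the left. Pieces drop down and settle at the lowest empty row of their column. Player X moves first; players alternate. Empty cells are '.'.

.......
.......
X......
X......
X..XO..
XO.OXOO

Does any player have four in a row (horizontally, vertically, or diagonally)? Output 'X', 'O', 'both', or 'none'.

X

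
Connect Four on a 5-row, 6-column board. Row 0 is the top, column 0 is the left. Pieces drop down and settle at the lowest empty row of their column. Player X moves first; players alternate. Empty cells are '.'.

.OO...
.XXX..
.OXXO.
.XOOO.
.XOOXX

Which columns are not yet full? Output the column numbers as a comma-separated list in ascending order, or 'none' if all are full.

col 0: top cell = '.' → open
col 1: top cell = 'O' → FULL
col 2: top cell = 'O' → FULL
col 3: top cell = '.' → open
col 4: top cell = '.' → open
col 5: top cell = '.' → open

Answer: 0,3,4,5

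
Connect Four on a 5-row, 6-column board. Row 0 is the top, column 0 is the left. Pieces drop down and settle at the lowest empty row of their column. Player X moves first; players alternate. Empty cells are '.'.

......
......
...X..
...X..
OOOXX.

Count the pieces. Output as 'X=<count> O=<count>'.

X=4 O=3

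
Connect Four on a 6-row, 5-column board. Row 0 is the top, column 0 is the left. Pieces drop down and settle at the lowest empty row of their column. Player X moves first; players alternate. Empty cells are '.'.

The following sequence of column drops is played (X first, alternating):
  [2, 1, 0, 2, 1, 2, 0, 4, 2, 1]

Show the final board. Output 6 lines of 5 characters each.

Answer: .....
.....
..X..
.OO..
XXO..
XOX.O

Derivation:
Move 1: X drops in col 2, lands at row 5
Move 2: O drops in col 1, lands at row 5
Move 3: X drops in col 0, lands at row 5
Move 4: O drops in col 2, lands at row 4
Move 5: X drops in col 1, lands at row 4
Move 6: O drops in col 2, lands at row 3
Move 7: X drops in col 0, lands at row 4
Move 8: O drops in col 4, lands at row 5
Move 9: X drops in col 2, lands at row 2
Move 10: O drops in col 1, lands at row 3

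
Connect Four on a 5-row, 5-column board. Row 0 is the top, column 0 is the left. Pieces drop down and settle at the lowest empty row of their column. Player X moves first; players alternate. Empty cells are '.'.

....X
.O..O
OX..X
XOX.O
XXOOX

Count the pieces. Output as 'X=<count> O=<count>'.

X=8 O=7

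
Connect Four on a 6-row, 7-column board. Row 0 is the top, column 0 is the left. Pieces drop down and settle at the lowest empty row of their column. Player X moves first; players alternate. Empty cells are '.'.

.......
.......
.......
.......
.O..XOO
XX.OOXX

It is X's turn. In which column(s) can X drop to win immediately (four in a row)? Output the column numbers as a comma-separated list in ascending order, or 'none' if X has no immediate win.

Answer: none

Derivation:
col 0: drop X → no win
col 1: drop X → no win
col 2: drop X → no win
col 3: drop X → no win
col 4: drop X → no win
col 5: drop X → no win
col 6: drop X → no win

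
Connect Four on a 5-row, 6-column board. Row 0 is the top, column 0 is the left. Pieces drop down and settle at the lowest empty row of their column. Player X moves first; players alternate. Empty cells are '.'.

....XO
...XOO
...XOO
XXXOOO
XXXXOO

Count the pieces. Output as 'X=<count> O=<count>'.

X=10 O=10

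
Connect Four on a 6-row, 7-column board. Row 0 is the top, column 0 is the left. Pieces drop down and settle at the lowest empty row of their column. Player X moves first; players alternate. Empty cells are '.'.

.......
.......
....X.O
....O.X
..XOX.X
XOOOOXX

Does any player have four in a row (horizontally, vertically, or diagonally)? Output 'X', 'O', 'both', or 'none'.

O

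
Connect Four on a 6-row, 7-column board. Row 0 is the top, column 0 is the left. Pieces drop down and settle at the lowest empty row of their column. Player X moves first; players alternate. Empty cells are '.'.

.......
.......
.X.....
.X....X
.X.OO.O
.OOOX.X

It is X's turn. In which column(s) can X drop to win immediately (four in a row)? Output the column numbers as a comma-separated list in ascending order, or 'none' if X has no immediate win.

Answer: 1

Derivation:
col 0: drop X → no win
col 1: drop X → WIN!
col 2: drop X → no win
col 3: drop X → no win
col 4: drop X → no win
col 5: drop X → no win
col 6: drop X → no win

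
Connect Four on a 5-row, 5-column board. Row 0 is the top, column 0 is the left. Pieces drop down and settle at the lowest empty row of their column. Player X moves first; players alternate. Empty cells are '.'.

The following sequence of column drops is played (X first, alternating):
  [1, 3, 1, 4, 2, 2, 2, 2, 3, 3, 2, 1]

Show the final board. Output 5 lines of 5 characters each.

Answer: ..X..
..O..
.OXO.
.XOX.
.XXOO

Derivation:
Move 1: X drops in col 1, lands at row 4
Move 2: O drops in col 3, lands at row 4
Move 3: X drops in col 1, lands at row 3
Move 4: O drops in col 4, lands at row 4
Move 5: X drops in col 2, lands at row 4
Move 6: O drops in col 2, lands at row 3
Move 7: X drops in col 2, lands at row 2
Move 8: O drops in col 2, lands at row 1
Move 9: X drops in col 3, lands at row 3
Move 10: O drops in col 3, lands at row 2
Move 11: X drops in col 2, lands at row 0
Move 12: O drops in col 1, lands at row 2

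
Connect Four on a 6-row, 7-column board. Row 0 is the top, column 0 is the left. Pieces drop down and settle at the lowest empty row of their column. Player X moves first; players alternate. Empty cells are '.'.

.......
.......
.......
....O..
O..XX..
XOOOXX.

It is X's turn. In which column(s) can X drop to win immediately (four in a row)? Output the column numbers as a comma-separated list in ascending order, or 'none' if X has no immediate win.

col 0: drop X → no win
col 1: drop X → no win
col 2: drop X → no win
col 3: drop X → no win
col 4: drop X → no win
col 5: drop X → no win
col 6: drop X → no win

Answer: none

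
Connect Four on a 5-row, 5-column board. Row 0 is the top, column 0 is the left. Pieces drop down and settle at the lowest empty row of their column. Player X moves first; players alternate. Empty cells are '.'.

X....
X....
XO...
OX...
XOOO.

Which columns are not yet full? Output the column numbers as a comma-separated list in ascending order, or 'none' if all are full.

Answer: 1,2,3,4

Derivation:
col 0: top cell = 'X' → FULL
col 1: top cell = '.' → open
col 2: top cell = '.' → open
col 3: top cell = '.' → open
col 4: top cell = '.' → open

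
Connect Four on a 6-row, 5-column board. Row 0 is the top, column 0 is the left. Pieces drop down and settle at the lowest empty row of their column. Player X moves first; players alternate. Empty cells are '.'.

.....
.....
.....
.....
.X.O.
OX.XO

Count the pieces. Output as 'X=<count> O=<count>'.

X=3 O=3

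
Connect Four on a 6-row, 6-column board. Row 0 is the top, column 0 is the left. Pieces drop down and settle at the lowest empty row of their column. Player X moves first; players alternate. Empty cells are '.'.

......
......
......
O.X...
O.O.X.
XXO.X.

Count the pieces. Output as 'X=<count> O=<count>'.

X=5 O=4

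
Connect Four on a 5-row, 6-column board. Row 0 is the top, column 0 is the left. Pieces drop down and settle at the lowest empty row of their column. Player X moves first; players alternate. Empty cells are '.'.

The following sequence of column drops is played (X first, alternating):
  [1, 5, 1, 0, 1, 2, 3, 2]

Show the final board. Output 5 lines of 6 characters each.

Move 1: X drops in col 1, lands at row 4
Move 2: O drops in col 5, lands at row 4
Move 3: X drops in col 1, lands at row 3
Move 4: O drops in col 0, lands at row 4
Move 5: X drops in col 1, lands at row 2
Move 6: O drops in col 2, lands at row 4
Move 7: X drops in col 3, lands at row 4
Move 8: O drops in col 2, lands at row 3

Answer: ......
......
.X....
.XO...
OXOX.O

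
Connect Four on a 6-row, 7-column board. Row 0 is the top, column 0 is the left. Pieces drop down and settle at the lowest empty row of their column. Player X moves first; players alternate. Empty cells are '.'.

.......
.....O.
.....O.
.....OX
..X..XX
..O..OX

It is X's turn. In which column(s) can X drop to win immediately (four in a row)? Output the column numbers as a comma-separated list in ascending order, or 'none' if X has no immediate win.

Answer: 6

Derivation:
col 0: drop X → no win
col 1: drop X → no win
col 2: drop X → no win
col 3: drop X → no win
col 4: drop X → no win
col 5: drop X → no win
col 6: drop X → WIN!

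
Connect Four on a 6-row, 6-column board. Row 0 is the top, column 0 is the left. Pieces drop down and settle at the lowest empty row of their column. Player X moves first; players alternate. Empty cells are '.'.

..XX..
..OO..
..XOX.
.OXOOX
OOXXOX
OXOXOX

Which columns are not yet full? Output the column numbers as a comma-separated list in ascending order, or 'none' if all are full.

col 0: top cell = '.' → open
col 1: top cell = '.' → open
col 2: top cell = 'X' → FULL
col 3: top cell = 'X' → FULL
col 4: top cell = '.' → open
col 5: top cell = '.' → open

Answer: 0,1,4,5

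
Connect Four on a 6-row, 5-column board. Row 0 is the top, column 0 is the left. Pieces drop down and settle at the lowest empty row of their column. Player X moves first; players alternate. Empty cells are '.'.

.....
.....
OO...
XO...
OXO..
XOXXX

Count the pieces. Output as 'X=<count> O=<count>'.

X=6 O=6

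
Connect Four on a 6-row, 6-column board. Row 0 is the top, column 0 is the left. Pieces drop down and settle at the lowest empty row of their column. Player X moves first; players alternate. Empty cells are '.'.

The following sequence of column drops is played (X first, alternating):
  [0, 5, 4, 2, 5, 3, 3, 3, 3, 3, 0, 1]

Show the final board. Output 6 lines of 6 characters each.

Move 1: X drops in col 0, lands at row 5
Move 2: O drops in col 5, lands at row 5
Move 3: X drops in col 4, lands at row 5
Move 4: O drops in col 2, lands at row 5
Move 5: X drops in col 5, lands at row 4
Move 6: O drops in col 3, lands at row 5
Move 7: X drops in col 3, lands at row 4
Move 8: O drops in col 3, lands at row 3
Move 9: X drops in col 3, lands at row 2
Move 10: O drops in col 3, lands at row 1
Move 11: X drops in col 0, lands at row 4
Move 12: O drops in col 1, lands at row 5

Answer: ......
...O..
...X..
...O..
X..X.X
XOOOXO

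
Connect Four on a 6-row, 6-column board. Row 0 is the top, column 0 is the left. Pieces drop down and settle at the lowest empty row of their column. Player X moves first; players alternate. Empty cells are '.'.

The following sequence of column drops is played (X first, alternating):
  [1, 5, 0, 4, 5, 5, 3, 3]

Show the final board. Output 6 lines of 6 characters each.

Move 1: X drops in col 1, lands at row 5
Move 2: O drops in col 5, lands at row 5
Move 3: X drops in col 0, lands at row 5
Move 4: O drops in col 4, lands at row 5
Move 5: X drops in col 5, lands at row 4
Move 6: O drops in col 5, lands at row 3
Move 7: X drops in col 3, lands at row 5
Move 8: O drops in col 3, lands at row 4

Answer: ......
......
......
.....O
...O.X
XX.XOO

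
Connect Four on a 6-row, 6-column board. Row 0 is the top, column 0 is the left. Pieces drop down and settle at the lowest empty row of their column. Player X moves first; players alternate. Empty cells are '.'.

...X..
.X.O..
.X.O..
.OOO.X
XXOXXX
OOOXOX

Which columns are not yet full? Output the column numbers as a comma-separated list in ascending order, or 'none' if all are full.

col 0: top cell = '.' → open
col 1: top cell = '.' → open
col 2: top cell = '.' → open
col 3: top cell = 'X' → FULL
col 4: top cell = '.' → open
col 5: top cell = '.' → open

Answer: 0,1,2,4,5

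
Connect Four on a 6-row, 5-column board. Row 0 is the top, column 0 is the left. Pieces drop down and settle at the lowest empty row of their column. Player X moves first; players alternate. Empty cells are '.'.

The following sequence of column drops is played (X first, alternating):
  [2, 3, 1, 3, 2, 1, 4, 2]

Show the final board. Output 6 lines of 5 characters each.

Move 1: X drops in col 2, lands at row 5
Move 2: O drops in col 3, lands at row 5
Move 3: X drops in col 1, lands at row 5
Move 4: O drops in col 3, lands at row 4
Move 5: X drops in col 2, lands at row 4
Move 6: O drops in col 1, lands at row 4
Move 7: X drops in col 4, lands at row 5
Move 8: O drops in col 2, lands at row 3

Answer: .....
.....
.....
..O..
.OXO.
.XXOX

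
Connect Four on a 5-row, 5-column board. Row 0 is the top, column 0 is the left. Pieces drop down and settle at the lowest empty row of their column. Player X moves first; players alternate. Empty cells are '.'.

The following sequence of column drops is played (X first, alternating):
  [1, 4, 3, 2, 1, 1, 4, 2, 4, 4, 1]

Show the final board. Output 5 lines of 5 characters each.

Answer: .....
.X..O
.O..X
.XO.X
.XOXO

Derivation:
Move 1: X drops in col 1, lands at row 4
Move 2: O drops in col 4, lands at row 4
Move 3: X drops in col 3, lands at row 4
Move 4: O drops in col 2, lands at row 4
Move 5: X drops in col 1, lands at row 3
Move 6: O drops in col 1, lands at row 2
Move 7: X drops in col 4, lands at row 3
Move 8: O drops in col 2, lands at row 3
Move 9: X drops in col 4, lands at row 2
Move 10: O drops in col 4, lands at row 1
Move 11: X drops in col 1, lands at row 1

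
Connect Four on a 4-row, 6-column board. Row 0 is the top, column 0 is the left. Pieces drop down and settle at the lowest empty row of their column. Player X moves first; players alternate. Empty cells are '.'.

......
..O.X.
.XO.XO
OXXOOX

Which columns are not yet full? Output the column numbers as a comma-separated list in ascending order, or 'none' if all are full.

col 0: top cell = '.' → open
col 1: top cell = '.' → open
col 2: top cell = '.' → open
col 3: top cell = '.' → open
col 4: top cell = '.' → open
col 5: top cell = '.' → open

Answer: 0,1,2,3,4,5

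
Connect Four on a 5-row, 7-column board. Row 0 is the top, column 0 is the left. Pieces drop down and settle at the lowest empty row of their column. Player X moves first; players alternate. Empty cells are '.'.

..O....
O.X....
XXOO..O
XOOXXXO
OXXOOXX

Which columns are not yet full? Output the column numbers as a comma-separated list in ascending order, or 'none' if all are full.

col 0: top cell = '.' → open
col 1: top cell = '.' → open
col 2: top cell = 'O' → FULL
col 3: top cell = '.' → open
col 4: top cell = '.' → open
col 5: top cell = '.' → open
col 6: top cell = '.' → open

Answer: 0,1,3,4,5,6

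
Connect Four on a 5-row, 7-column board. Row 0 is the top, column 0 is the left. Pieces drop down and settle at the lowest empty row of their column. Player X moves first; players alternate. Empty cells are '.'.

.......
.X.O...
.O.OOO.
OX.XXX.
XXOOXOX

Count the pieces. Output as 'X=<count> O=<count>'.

X=9 O=9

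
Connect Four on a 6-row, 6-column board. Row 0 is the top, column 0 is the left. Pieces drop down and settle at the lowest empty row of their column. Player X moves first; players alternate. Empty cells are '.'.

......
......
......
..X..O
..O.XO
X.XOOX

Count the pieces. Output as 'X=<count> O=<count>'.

X=5 O=5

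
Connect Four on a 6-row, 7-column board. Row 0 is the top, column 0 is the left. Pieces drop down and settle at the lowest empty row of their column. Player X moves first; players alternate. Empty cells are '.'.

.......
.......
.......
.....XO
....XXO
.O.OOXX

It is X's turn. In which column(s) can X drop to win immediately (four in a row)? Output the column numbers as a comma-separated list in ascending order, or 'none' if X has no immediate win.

col 0: drop X → no win
col 1: drop X → no win
col 2: drop X → no win
col 3: drop X → no win
col 4: drop X → no win
col 5: drop X → WIN!
col 6: drop X → no win

Answer: 5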